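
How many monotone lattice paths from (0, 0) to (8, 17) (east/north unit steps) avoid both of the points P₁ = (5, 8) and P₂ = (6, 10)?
Number of paths = 649143

Inclusion–exclusion. Total paths: C(25, 8) = 1081575. Through P₁: C(13, 5)·C(12, 3) = 283140. Through P₂: C(16, 6)·C(9, 2) = 288288. Since P₁ is strictly southwest of P₂, a monotone path through both must visit P₁ then P₂; paths through both = C(13, 5)·C(3, 1)·C(9, 2) = 138996. Avoid both = 1081575 − 283140 − 288288 + 138996 = 649143.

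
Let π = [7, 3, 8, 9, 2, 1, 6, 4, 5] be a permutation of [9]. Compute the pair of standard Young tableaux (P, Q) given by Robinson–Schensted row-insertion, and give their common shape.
P = [1, 4, 5] / [2, 6, 9] / [3, 8] / [7];  Q = [1, 3, 4] / [2, 7, 9] / [5, 8] / [6];  common shape = (3, 3, 2, 1)

Row-insert the values π_1, π_2, … into P one at a time, bumping the leftmost entry strictly greater than the inserted value down to the next row. The recording tableau Q records, in position (i, j), the step at which that cell was added to P.
  Insert 7 (step 1): P = [7];  Q = [1]
  Insert 3 (step 2): P = [3] / [7];  Q = [1] / [2]
  Insert 8 (step 3): P = [3, 8] / [7];  Q = [1, 3] / [2]
  Insert 9 (step 4): P = [3, 8, 9] / [7];  Q = [1, 3, 4] / [2]
  Insert 2 (step 5): P = [2, 8, 9] / [3] / [7];  Q = [1, 3, 4] / [2] / [5]
  Insert 1 (step 6): P = [1, 8, 9] / [2] / [3] / [7];  Q = [1, 3, 4] / [2] / [5] / [6]
  Insert 6 (step 7): P = [1, 6, 9] / [2, 8] / [3] / [7];  Q = [1, 3, 4] / [2, 7] / [5] / [6]
  Insert 4 (step 8): P = [1, 4, 9] / [2, 6] / [3, 8] / [7];  Q = [1, 3, 4] / [2, 7] / [5, 8] / [6]
  Insert 5 (step 9): P = [1, 4, 5] / [2, 6, 9] / [3, 8] / [7];  Q = [1, 3, 4] / [2, 7, 9] / [5, 8] / [6]
Final shape: (3, 3, 2, 1).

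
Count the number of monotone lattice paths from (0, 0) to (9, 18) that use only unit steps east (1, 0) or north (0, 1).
Number of paths = 4686825

A monotone lattice path from (0, 0) to (9, 18) consists of 9 east steps and 18 north steps in some order, so it is determined by which 9 of the 27 steps are east. The count is C(27, 9) = 4686825.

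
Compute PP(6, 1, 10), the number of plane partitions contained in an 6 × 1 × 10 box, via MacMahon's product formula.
PP(6, 1, 10) = 8008

Evaluate the triple product over i = 1..6, j = 1..1, k = 1..10. The factors are (2/1) · (3/2) · (4/3) · (5/4) · (6/5) · (7/6) · (8/7) · (9/8) · … (60 factors total). The numerators and denominators telescope so the product is an integer; carrying out the multiplication exactly gives PP(6, 1, 10) = 8008.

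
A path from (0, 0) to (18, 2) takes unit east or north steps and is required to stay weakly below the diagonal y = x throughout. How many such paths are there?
Number of paths = 170

By the reflection principle (André's argument), the number of monotone paths to (18, 2) with n ≤ m that never go above y = x is C(20, 18) − C(20, 19) = 190 − 20 = 170.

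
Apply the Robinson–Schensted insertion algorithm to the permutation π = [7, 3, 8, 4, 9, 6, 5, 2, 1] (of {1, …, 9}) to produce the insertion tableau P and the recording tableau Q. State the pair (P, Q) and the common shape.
P = [1, 4, 5] / [2, 8, 9] / [3] / [6] / [7];  Q = [1, 3, 5] / [2, 4, 6] / [7] / [8] / [9];  common shape = (3, 3, 1, 1, 1)

Row-insert the values π_1, π_2, … into P one at a time, bumping the leftmost entry strictly greater than the inserted value down to the next row. The recording tableau Q records, in position (i, j), the step at which that cell was added to P.
  Insert 7 (step 1): P = [7];  Q = [1]
  Insert 3 (step 2): P = [3] / [7];  Q = [1] / [2]
  Insert 8 (step 3): P = [3, 8] / [7];  Q = [1, 3] / [2]
  Insert 4 (step 4): P = [3, 4] / [7, 8];  Q = [1, 3] / [2, 4]
  Insert 9 (step 5): P = [3, 4, 9] / [7, 8];  Q = [1, 3, 5] / [2, 4]
  Insert 6 (step 6): P = [3, 4, 6] / [7, 8, 9];  Q = [1, 3, 5] / [2, 4, 6]
  Insert 5 (step 7): P = [3, 4, 5] / [6, 8, 9] / [7];  Q = [1, 3, 5] / [2, 4, 6] / [7]
  Insert 2 (step 8): P = [2, 4, 5] / [3, 8, 9] / [6] / [7];  Q = [1, 3, 5] / [2, 4, 6] / [7] / [8]
  Insert 1 (step 9): P = [1, 4, 5] / [2, 8, 9] / [3] / [6] / [7];  Q = [1, 3, 5] / [2, 4, 6] / [7] / [8] / [9]
Final shape: (3, 3, 1, 1, 1).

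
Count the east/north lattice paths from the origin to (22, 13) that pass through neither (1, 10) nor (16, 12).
Number of paths = 1263373723

Inclusion–exclusion. Total paths: C(35, 22) = 1476337800. Through P₁: C(11, 1)·C(24, 21) = 22264. Through P₂: C(28, 16)·C(7, 6) = 212952285. Since P₁ is strictly southwest of P₂, a monotone path through both must visit P₁ then P₂; paths through both = C(11, 1)·C(17, 15)·C(7, 6) = 10472. Avoid both = 1476337800 − 22264 − 212952285 + 10472 = 1263373723.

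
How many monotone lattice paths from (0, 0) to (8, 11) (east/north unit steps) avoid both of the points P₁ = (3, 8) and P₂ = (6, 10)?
Number of paths = 47268

Inclusion–exclusion. Total paths: C(19, 8) = 75582. Through P₁: C(11, 3)·C(8, 5) = 9240. Through P₂: C(16, 6)·C(3, 2) = 24024. Since P₁ is strictly southwest of P₂, a monotone path through both must visit P₁ then P₂; paths through both = C(11, 3)·C(5, 3)·C(3, 2) = 4950. Avoid both = 75582 − 9240 − 24024 + 4950 = 47268.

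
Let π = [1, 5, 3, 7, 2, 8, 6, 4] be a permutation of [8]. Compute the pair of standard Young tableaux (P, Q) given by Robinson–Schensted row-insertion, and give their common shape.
P = [1, 2, 4, 8] / [3, 6] / [5, 7];  Q = [1, 2, 4, 6] / [3, 7] / [5, 8];  common shape = (4, 2, 2)

Row-insert the values π_1, π_2, … into P one at a time, bumping the leftmost entry strictly greater than the inserted value down to the next row. The recording tableau Q records, in position (i, j), the step at which that cell was added to P.
  Insert 1 (step 1): P = [1];  Q = [1]
  Insert 5 (step 2): P = [1, 5];  Q = [1, 2]
  Insert 3 (step 3): P = [1, 3] / [5];  Q = [1, 2] / [3]
  Insert 7 (step 4): P = [1, 3, 7] / [5];  Q = [1, 2, 4] / [3]
  Insert 2 (step 5): P = [1, 2, 7] / [3] / [5];  Q = [1, 2, 4] / [3] / [5]
  Insert 8 (step 6): P = [1, 2, 7, 8] / [3] / [5];  Q = [1, 2, 4, 6] / [3] / [5]
  Insert 6 (step 7): P = [1, 2, 6, 8] / [3, 7] / [5];  Q = [1, 2, 4, 6] / [3, 7] / [5]
  Insert 4 (step 8): P = [1, 2, 4, 8] / [3, 6] / [5, 7];  Q = [1, 2, 4, 6] / [3, 7] / [5, 8]
Final shape: (4, 2, 2).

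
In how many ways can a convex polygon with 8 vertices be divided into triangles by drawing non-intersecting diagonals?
C_6 = 132

These polygon triangulations are counted by the Catalan number C_n = (1/(n + 1)) · C(2n, n). For n = 6: C_6 = (1/7) · C(12, 6) = 924/7 = 132.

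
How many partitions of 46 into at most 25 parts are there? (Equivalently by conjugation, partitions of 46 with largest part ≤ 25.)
p(46, parts ≤ 25) = 102844

Use the recurrence p(n, m) = p(n, m−1) + p(n−m, m): either the largest part is < m (count p(n, m−1)) or the largest part is exactly m (remove one copy of m, count p(n−m, m)). With p(0, ·) = 1 this gives p(46, parts ≤ 25) = 102844. (By conjugating Young diagrams, this also counts partitions of 46 into at most 25 parts.)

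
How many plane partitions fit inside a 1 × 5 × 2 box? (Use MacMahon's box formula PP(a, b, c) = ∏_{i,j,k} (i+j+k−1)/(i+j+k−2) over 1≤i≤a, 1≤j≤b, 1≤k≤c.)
PP(1, 5, 2) = 21

Evaluate the triple product over i = 1..1, j = 1..5, k = 1..2. The factors are (2/1) · (3/2) · (3/2) · (4/3) · (4/3) · (5/4) · (5/4) · (6/5) · … (10 factors total). The numerators and denominators telescope so the product is an integer; carrying out the multiplication exactly gives PP(1, 5, 2) = 21.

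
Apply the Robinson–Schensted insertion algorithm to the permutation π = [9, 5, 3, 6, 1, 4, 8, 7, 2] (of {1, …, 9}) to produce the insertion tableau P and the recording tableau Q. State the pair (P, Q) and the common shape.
P = [1, 2, 7] / [3, 4, 8] / [5, 6] / [9];  Q = [1, 4, 7] / [2, 6, 8] / [3, 9] / [5];  common shape = (3, 3, 2, 1)

Row-insert the values π_1, π_2, … into P one at a time, bumping the leftmost entry strictly greater than the inserted value down to the next row. The recording tableau Q records, in position (i, j), the step at which that cell was added to P.
  Insert 9 (step 1): P = [9];  Q = [1]
  Insert 5 (step 2): P = [5] / [9];  Q = [1] / [2]
  Insert 3 (step 3): P = [3] / [5] / [9];  Q = [1] / [2] / [3]
  Insert 6 (step 4): P = [3, 6] / [5] / [9];  Q = [1, 4] / [2] / [3]
  Insert 1 (step 5): P = [1, 6] / [3] / [5] / [9];  Q = [1, 4] / [2] / [3] / [5]
  Insert 4 (step 6): P = [1, 4] / [3, 6] / [5] / [9];  Q = [1, 4] / [2, 6] / [3] / [5]
  Insert 8 (step 7): P = [1, 4, 8] / [3, 6] / [5] / [9];  Q = [1, 4, 7] / [2, 6] / [3] / [5]
  Insert 7 (step 8): P = [1, 4, 7] / [3, 6, 8] / [5] / [9];  Q = [1, 4, 7] / [2, 6, 8] / [3] / [5]
  Insert 2 (step 9): P = [1, 2, 7] / [3, 4, 8] / [5, 6] / [9];  Q = [1, 4, 7] / [2, 6, 8] / [3, 9] / [5]
Final shape: (3, 3, 2, 1).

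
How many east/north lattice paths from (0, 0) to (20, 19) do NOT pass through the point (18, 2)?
Number of paths = 68923231920

Total paths from (0, 0) to (20, 19): C(39, 20) = 68923264410. Paths through (18, 2): (paths (0, 0) → (18, 2)) × (paths (18, 2) → (20, 19)) = C(20, 18) · C(19, 2) = 190 · 171 = 32490. Avoidance count = 68923264410 − 32490 = 68923231920.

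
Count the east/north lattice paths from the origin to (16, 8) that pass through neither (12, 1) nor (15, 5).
Number of paths = 670985

Inclusion–exclusion. Total paths: C(24, 16) = 735471. Through P₁: C(13, 12)·C(11, 4) = 4290. Through P₂: C(20, 15)·C(4, 1) = 62016. Since P₁ is strictly southwest of P₂, a monotone path through both must visit P₁ then P₂; paths through both = C(13, 12)·C(7, 3)·C(4, 1) = 1820. Avoid both = 735471 − 4290 − 62016 + 1820 = 670985.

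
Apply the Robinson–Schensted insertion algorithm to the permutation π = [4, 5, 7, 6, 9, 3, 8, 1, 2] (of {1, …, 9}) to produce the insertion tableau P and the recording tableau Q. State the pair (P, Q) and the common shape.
P = [1, 2, 6, 8] / [3, 5] / [4, 9] / [7];  Q = [1, 2, 3, 5] / [4, 7] / [6, 9] / [8];  common shape = (4, 2, 2, 1)

Row-insert the values π_1, π_2, … into P one at a time, bumping the leftmost entry strictly greater than the inserted value down to the next row. The recording tableau Q records, in position (i, j), the step at which that cell was added to P.
  Insert 4 (step 1): P = [4];  Q = [1]
  Insert 5 (step 2): P = [4, 5];  Q = [1, 2]
  Insert 7 (step 3): P = [4, 5, 7];  Q = [1, 2, 3]
  Insert 6 (step 4): P = [4, 5, 6] / [7];  Q = [1, 2, 3] / [4]
  Insert 9 (step 5): P = [4, 5, 6, 9] / [7];  Q = [1, 2, 3, 5] / [4]
  Insert 3 (step 6): P = [3, 5, 6, 9] / [4] / [7];  Q = [1, 2, 3, 5] / [4] / [6]
  Insert 8 (step 7): P = [3, 5, 6, 8] / [4, 9] / [7];  Q = [1, 2, 3, 5] / [4, 7] / [6]
  Insert 1 (step 8): P = [1, 5, 6, 8] / [3, 9] / [4] / [7];  Q = [1, 2, 3, 5] / [4, 7] / [6] / [8]
  Insert 2 (step 9): P = [1, 2, 6, 8] / [3, 5] / [4, 9] / [7];  Q = [1, 2, 3, 5] / [4, 7] / [6, 9] / [8]
Final shape: (4, 2, 2, 1).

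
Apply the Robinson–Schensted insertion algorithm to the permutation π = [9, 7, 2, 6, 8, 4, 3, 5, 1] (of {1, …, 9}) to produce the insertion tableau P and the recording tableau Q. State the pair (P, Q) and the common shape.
P = [1, 3, 5] / [2, 8] / [4] / [6] / [7] / [9];  Q = [1, 4, 5] / [2, 8] / [3] / [6] / [7] / [9];  common shape = (3, 2, 1, 1, 1, 1)

Row-insert the values π_1, π_2, … into P one at a time, bumping the leftmost entry strictly greater than the inserted value down to the next row. The recording tableau Q records, in position (i, j), the step at which that cell was added to P.
  Insert 9 (step 1): P = [9];  Q = [1]
  Insert 7 (step 2): P = [7] / [9];  Q = [1] / [2]
  Insert 2 (step 3): P = [2] / [7] / [9];  Q = [1] / [2] / [3]
  Insert 6 (step 4): P = [2, 6] / [7] / [9];  Q = [1, 4] / [2] / [3]
  Insert 8 (step 5): P = [2, 6, 8] / [7] / [9];  Q = [1, 4, 5] / [2] / [3]
  Insert 4 (step 6): P = [2, 4, 8] / [6] / [7] / [9];  Q = [1, 4, 5] / [2] / [3] / [6]
  Insert 3 (step 7): P = [2, 3, 8] / [4] / [6] / [7] / [9];  Q = [1, 4, 5] / [2] / [3] / [6] / [7]
  Insert 5 (step 8): P = [2, 3, 5] / [4, 8] / [6] / [7] / [9];  Q = [1, 4, 5] / [2, 8] / [3] / [6] / [7]
  Insert 1 (step 9): P = [1, 3, 5] / [2, 8] / [4] / [6] / [7] / [9];  Q = [1, 4, 5] / [2, 8] / [3] / [6] / [7] / [9]
Final shape: (3, 2, 1, 1, 1, 1).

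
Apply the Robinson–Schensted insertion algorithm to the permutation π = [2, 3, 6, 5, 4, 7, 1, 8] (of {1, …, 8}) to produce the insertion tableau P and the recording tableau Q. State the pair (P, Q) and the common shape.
P = [1, 3, 4, 7, 8] / [2] / [5] / [6];  Q = [1, 2, 3, 6, 8] / [4] / [5] / [7];  common shape = (5, 1, 1, 1)

Row-insert the values π_1, π_2, … into P one at a time, bumping the leftmost entry strictly greater than the inserted value down to the next row. The recording tableau Q records, in position (i, j), the step at which that cell was added to P.
  Insert 2 (step 1): P = [2];  Q = [1]
  Insert 3 (step 2): P = [2, 3];  Q = [1, 2]
  Insert 6 (step 3): P = [2, 3, 6];  Q = [1, 2, 3]
  Insert 5 (step 4): P = [2, 3, 5] / [6];  Q = [1, 2, 3] / [4]
  Insert 4 (step 5): P = [2, 3, 4] / [5] / [6];  Q = [1, 2, 3] / [4] / [5]
  Insert 7 (step 6): P = [2, 3, 4, 7] / [5] / [6];  Q = [1, 2, 3, 6] / [4] / [5]
  Insert 1 (step 7): P = [1, 3, 4, 7] / [2] / [5] / [6];  Q = [1, 2, 3, 6] / [4] / [5] / [7]
  Insert 8 (step 8): P = [1, 3, 4, 7, 8] / [2] / [5] / [6];  Q = [1, 2, 3, 6, 8] / [4] / [5] / [7]
Final shape: (5, 1, 1, 1).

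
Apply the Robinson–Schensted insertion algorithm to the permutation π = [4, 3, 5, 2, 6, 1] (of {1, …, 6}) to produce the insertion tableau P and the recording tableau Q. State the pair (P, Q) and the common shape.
P = [1, 5, 6] / [2] / [3] / [4];  Q = [1, 3, 5] / [2] / [4] / [6];  common shape = (3, 1, 1, 1)

Row-insert the values π_1, π_2, … into P one at a time, bumping the leftmost entry strictly greater than the inserted value down to the next row. The recording tableau Q records, in position (i, j), the step at which that cell was added to P.
  Insert 4 (step 1): P = [4];  Q = [1]
  Insert 3 (step 2): P = [3] / [4];  Q = [1] / [2]
  Insert 5 (step 3): P = [3, 5] / [4];  Q = [1, 3] / [2]
  Insert 2 (step 4): P = [2, 5] / [3] / [4];  Q = [1, 3] / [2] / [4]
  Insert 6 (step 5): P = [2, 5, 6] / [3] / [4];  Q = [1, 3, 5] / [2] / [4]
  Insert 1 (step 6): P = [1, 5, 6] / [2] / [3] / [4];  Q = [1, 3, 5] / [2] / [4] / [6]
Final shape: (3, 1, 1, 1).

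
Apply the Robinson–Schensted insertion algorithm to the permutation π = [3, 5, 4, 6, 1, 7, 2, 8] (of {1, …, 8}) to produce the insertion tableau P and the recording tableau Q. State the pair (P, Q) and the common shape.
P = [1, 2, 6, 7, 8] / [3, 4] / [5];  Q = [1, 2, 4, 6, 8] / [3, 7] / [5];  common shape = (5, 2, 1)

Row-insert the values π_1, π_2, … into P one at a time, bumping the leftmost entry strictly greater than the inserted value down to the next row. The recording tableau Q records, in position (i, j), the step at which that cell was added to P.
  Insert 3 (step 1): P = [3];  Q = [1]
  Insert 5 (step 2): P = [3, 5];  Q = [1, 2]
  Insert 4 (step 3): P = [3, 4] / [5];  Q = [1, 2] / [3]
  Insert 6 (step 4): P = [3, 4, 6] / [5];  Q = [1, 2, 4] / [3]
  Insert 1 (step 5): P = [1, 4, 6] / [3] / [5];  Q = [1, 2, 4] / [3] / [5]
  Insert 7 (step 6): P = [1, 4, 6, 7] / [3] / [5];  Q = [1, 2, 4, 6] / [3] / [5]
  Insert 2 (step 7): P = [1, 2, 6, 7] / [3, 4] / [5];  Q = [1, 2, 4, 6] / [3, 7] / [5]
  Insert 8 (step 8): P = [1, 2, 6, 7, 8] / [3, 4] / [5];  Q = [1, 2, 4, 6, 8] / [3, 7] / [5]
Final shape: (5, 2, 1).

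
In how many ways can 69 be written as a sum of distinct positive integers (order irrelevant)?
q(69) = 27130

A partition into distinct parts is a strictly decreasing sequence summing to n. The recurrence d(n, m) = d(n, m−1) + d(n−m, m−1) (use part m at most once) with q(n) = d(n, n) gives q(69) = 27130. (Euler's theorem: # distinct-part partitions = # odd-part partitions.)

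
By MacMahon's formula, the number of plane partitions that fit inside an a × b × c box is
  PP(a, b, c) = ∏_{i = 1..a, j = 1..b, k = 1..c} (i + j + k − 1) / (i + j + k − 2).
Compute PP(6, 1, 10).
PP(6, 1, 10) = 8008

Evaluate the triple product over i = 1..6, j = 1..1, k = 1..10. The factors are (2/1) · (3/2) · (4/3) · (5/4) · (6/5) · (7/6) · (8/7) · (9/8) · … (60 factors total). The numerators and denominators telescope so the product is an integer; carrying out the multiplication exactly gives PP(6, 1, 10) = 8008.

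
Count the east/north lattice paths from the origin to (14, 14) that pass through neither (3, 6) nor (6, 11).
Number of paths = 32501832

Inclusion–exclusion. Total paths: C(28, 14) = 40116600. Through P₁: C(9, 3)·C(19, 11) = 6348888. Through P₂: C(17, 6)·C(11, 8) = 2042040. Since P₁ is strictly southwest of P₂, a monotone path through both must visit P₁ then P₂; paths through both = C(9, 3)·C(8, 3)·C(11, 8) = 776160. Avoid both = 40116600 − 6348888 − 2042040 + 776160 = 32501832.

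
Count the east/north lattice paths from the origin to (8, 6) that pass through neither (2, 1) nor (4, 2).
Number of paths = 1197

Inclusion–exclusion. Total paths: C(14, 8) = 3003. Through P₁: C(3, 2)·C(11, 6) = 1386. Through P₂: C(6, 4)·C(8, 4) = 1050. Since P₁ is strictly southwest of P₂, a monotone path through both must visit P₁ then P₂; paths through both = C(3, 2)·C(3, 2)·C(8, 4) = 630. Avoid both = 3003 − 1386 − 1050 + 630 = 1197.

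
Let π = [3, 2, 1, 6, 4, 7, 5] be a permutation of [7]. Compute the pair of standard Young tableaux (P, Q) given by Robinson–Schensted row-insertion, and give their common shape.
P = [1, 4, 5] / [2, 6, 7] / [3];  Q = [1, 4, 6] / [2, 5, 7] / [3];  common shape = (3, 3, 1)

Row-insert the values π_1, π_2, … into P one at a time, bumping the leftmost entry strictly greater than the inserted value down to the next row. The recording tableau Q records, in position (i, j), the step at which that cell was added to P.
  Insert 3 (step 1): P = [3];  Q = [1]
  Insert 2 (step 2): P = [2] / [3];  Q = [1] / [2]
  Insert 1 (step 3): P = [1] / [2] / [3];  Q = [1] / [2] / [3]
  Insert 6 (step 4): P = [1, 6] / [2] / [3];  Q = [1, 4] / [2] / [3]
  Insert 4 (step 5): P = [1, 4] / [2, 6] / [3];  Q = [1, 4] / [2, 5] / [3]
  Insert 7 (step 6): P = [1, 4, 7] / [2, 6] / [3];  Q = [1, 4, 6] / [2, 5] / [3]
  Insert 5 (step 7): P = [1, 4, 5] / [2, 6, 7] / [3];  Q = [1, 4, 6] / [2, 5, 7] / [3]
Final shape: (3, 3, 1).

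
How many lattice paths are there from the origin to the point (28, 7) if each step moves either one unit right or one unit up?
Number of paths = 6724520

A monotone lattice path from (0, 0) to (28, 7) consists of 28 east steps and 7 north steps in some order, so it is determined by which 28 of the 35 steps are east. The count is C(35, 28) = 6724520.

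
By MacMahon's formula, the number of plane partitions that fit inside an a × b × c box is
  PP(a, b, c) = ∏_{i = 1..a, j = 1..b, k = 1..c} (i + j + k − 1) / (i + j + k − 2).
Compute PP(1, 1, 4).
PP(1, 1, 4) = 5

Evaluate the triple product over i = 1..1, j = 1..1, k = 1..4. The factors are (2/1) · (3/2) · (4/3) · (5/4). The numerators and denominators telescope so the product is an integer; carrying out the multiplication exactly gives PP(1, 1, 4) = 5.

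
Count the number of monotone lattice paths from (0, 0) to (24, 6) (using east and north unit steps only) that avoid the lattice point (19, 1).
Number of paths = 588735

Total paths from (0, 0) to (24, 6): C(30, 24) = 593775. Paths through (19, 1): (paths (0, 0) → (19, 1)) × (paths (19, 1) → (24, 6)) = C(20, 19) · C(10, 5) = 20 · 252 = 5040. Avoidance count = 593775 − 5040 = 588735.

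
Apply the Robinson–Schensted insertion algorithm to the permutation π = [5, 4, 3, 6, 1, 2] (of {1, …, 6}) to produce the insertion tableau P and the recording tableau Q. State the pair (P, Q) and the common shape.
P = [1, 2] / [3, 6] / [4] / [5];  Q = [1, 4] / [2, 6] / [3] / [5];  common shape = (2, 2, 1, 1)

Row-insert the values π_1, π_2, … into P one at a time, bumping the leftmost entry strictly greater than the inserted value down to the next row. The recording tableau Q records, in position (i, j), the step at which that cell was added to P.
  Insert 5 (step 1): P = [5];  Q = [1]
  Insert 4 (step 2): P = [4] / [5];  Q = [1] / [2]
  Insert 3 (step 3): P = [3] / [4] / [5];  Q = [1] / [2] / [3]
  Insert 6 (step 4): P = [3, 6] / [4] / [5];  Q = [1, 4] / [2] / [3]
  Insert 1 (step 5): P = [1, 6] / [3] / [4] / [5];  Q = [1, 4] / [2] / [3] / [5]
  Insert 2 (step 6): P = [1, 2] / [3, 6] / [4] / [5];  Q = [1, 4] / [2, 6] / [3] / [5]
Final shape: (2, 2, 1, 1).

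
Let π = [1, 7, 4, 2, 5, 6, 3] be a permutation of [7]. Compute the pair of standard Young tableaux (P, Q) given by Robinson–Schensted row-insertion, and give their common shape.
P = [1, 2, 3, 6] / [4, 5] / [7];  Q = [1, 2, 5, 6] / [3, 7] / [4];  common shape = (4, 2, 1)

Row-insert the values π_1, π_2, … into P one at a time, bumping the leftmost entry strictly greater than the inserted value down to the next row. The recording tableau Q records, in position (i, j), the step at which that cell was added to P.
  Insert 1 (step 1): P = [1];  Q = [1]
  Insert 7 (step 2): P = [1, 7];  Q = [1, 2]
  Insert 4 (step 3): P = [1, 4] / [7];  Q = [1, 2] / [3]
  Insert 2 (step 4): P = [1, 2] / [4] / [7];  Q = [1, 2] / [3] / [4]
  Insert 5 (step 5): P = [1, 2, 5] / [4] / [7];  Q = [1, 2, 5] / [3] / [4]
  Insert 6 (step 6): P = [1, 2, 5, 6] / [4] / [7];  Q = [1, 2, 5, 6] / [3] / [4]
  Insert 3 (step 7): P = [1, 2, 3, 6] / [4, 5] / [7];  Q = [1, 2, 5, 6] / [3, 7] / [4]
Final shape: (4, 2, 1).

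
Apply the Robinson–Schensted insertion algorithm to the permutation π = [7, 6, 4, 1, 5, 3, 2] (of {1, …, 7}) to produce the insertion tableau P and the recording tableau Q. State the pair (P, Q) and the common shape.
P = [1, 2] / [3, 5] / [4] / [6] / [7];  Q = [1, 5] / [2, 6] / [3] / [4] / [7];  common shape = (2, 2, 1, 1, 1)

Row-insert the values π_1, π_2, … into P one at a time, bumping the leftmost entry strictly greater than the inserted value down to the next row. The recording tableau Q records, in position (i, j), the step at which that cell was added to P.
  Insert 7 (step 1): P = [7];  Q = [1]
  Insert 6 (step 2): P = [6] / [7];  Q = [1] / [2]
  Insert 4 (step 3): P = [4] / [6] / [7];  Q = [1] / [2] / [3]
  Insert 1 (step 4): P = [1] / [4] / [6] / [7];  Q = [1] / [2] / [3] / [4]
  Insert 5 (step 5): P = [1, 5] / [4] / [6] / [7];  Q = [1, 5] / [2] / [3] / [4]
  Insert 3 (step 6): P = [1, 3] / [4, 5] / [6] / [7];  Q = [1, 5] / [2, 6] / [3] / [4]
  Insert 2 (step 7): P = [1, 2] / [3, 5] / [4] / [6] / [7];  Q = [1, 5] / [2, 6] / [3] / [4] / [7]
Final shape: (2, 2, 1, 1, 1).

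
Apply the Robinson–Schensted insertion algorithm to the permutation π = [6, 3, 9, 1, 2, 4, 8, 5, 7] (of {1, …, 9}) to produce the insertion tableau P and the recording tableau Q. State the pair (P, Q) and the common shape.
P = [1, 2, 4, 5, 7] / [3, 8] / [6, 9];  Q = [1, 3, 6, 7, 9] / [2, 5] / [4, 8];  common shape = (5, 2, 2)

Row-insert the values π_1, π_2, … into P one at a time, bumping the leftmost entry strictly greater than the inserted value down to the next row. The recording tableau Q records, in position (i, j), the step at which that cell was added to P.
  Insert 6 (step 1): P = [6];  Q = [1]
  Insert 3 (step 2): P = [3] / [6];  Q = [1] / [2]
  Insert 9 (step 3): P = [3, 9] / [6];  Q = [1, 3] / [2]
  Insert 1 (step 4): P = [1, 9] / [3] / [6];  Q = [1, 3] / [2] / [4]
  Insert 2 (step 5): P = [1, 2] / [3, 9] / [6];  Q = [1, 3] / [2, 5] / [4]
  Insert 4 (step 6): P = [1, 2, 4] / [3, 9] / [6];  Q = [1, 3, 6] / [2, 5] / [4]
  Insert 8 (step 7): P = [1, 2, 4, 8] / [3, 9] / [6];  Q = [1, 3, 6, 7] / [2, 5] / [4]
  Insert 5 (step 8): P = [1, 2, 4, 5] / [3, 8] / [6, 9];  Q = [1, 3, 6, 7] / [2, 5] / [4, 8]
  Insert 7 (step 9): P = [1, 2, 4, 5, 7] / [3, 8] / [6, 9];  Q = [1, 3, 6, 7, 9] / [2, 5] / [4, 8]
Final shape: (5, 2, 2).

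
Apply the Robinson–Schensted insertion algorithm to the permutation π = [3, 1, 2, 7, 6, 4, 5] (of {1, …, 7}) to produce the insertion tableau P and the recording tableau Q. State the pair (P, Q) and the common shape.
P = [1, 2, 4, 5] / [3, 6] / [7];  Q = [1, 3, 4, 7] / [2, 5] / [6];  common shape = (4, 2, 1)

Row-insert the values π_1, π_2, … into P one at a time, bumping the leftmost entry strictly greater than the inserted value down to the next row. The recording tableau Q records, in position (i, j), the step at which that cell was added to P.
  Insert 3 (step 1): P = [3];  Q = [1]
  Insert 1 (step 2): P = [1] / [3];  Q = [1] / [2]
  Insert 2 (step 3): P = [1, 2] / [3];  Q = [1, 3] / [2]
  Insert 7 (step 4): P = [1, 2, 7] / [3];  Q = [1, 3, 4] / [2]
  Insert 6 (step 5): P = [1, 2, 6] / [3, 7];  Q = [1, 3, 4] / [2, 5]
  Insert 4 (step 6): P = [1, 2, 4] / [3, 6] / [7];  Q = [1, 3, 4] / [2, 5] / [6]
  Insert 5 (step 7): P = [1, 2, 4, 5] / [3, 6] / [7];  Q = [1, 3, 4, 7] / [2, 5] / [6]
Final shape: (4, 2, 1).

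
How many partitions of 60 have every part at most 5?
p(60, parts ≤ 5) = 7166

Use the recurrence p(n, m) = p(n, m−1) + p(n−m, m): either the largest part is < m (count p(n, m−1)) or the largest part is exactly m (remove one copy of m, count p(n−m, m)). With p(0, ·) = 1 this gives p(60, parts ≤ 5) = 7166. (By conjugating Young diagrams, this also counts partitions of 60 into at most 5 parts.)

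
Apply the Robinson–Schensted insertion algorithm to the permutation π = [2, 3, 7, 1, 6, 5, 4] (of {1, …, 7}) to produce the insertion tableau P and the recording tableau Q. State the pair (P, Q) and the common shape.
P = [1, 3, 4] / [2, 5] / [6] / [7];  Q = [1, 2, 3] / [4, 5] / [6] / [7];  common shape = (3, 2, 1, 1)

Row-insert the values π_1, π_2, … into P one at a time, bumping the leftmost entry strictly greater than the inserted value down to the next row. The recording tableau Q records, in position (i, j), the step at which that cell was added to P.
  Insert 2 (step 1): P = [2];  Q = [1]
  Insert 3 (step 2): P = [2, 3];  Q = [1, 2]
  Insert 7 (step 3): P = [2, 3, 7];  Q = [1, 2, 3]
  Insert 1 (step 4): P = [1, 3, 7] / [2];  Q = [1, 2, 3] / [4]
  Insert 6 (step 5): P = [1, 3, 6] / [2, 7];  Q = [1, 2, 3] / [4, 5]
  Insert 5 (step 6): P = [1, 3, 5] / [2, 6] / [7];  Q = [1, 2, 3] / [4, 5] / [6]
  Insert 4 (step 7): P = [1, 3, 4] / [2, 5] / [6] / [7];  Q = [1, 2, 3] / [4, 5] / [6] / [7]
Final shape: (3, 2, 1, 1).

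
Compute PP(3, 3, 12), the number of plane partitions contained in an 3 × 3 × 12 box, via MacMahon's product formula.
PP(3, 3, 12) = 4331600

Evaluate the triple product over i = 1..3, j = 1..3, k = 1..12. The factors are (2/1) · (3/2) · (4/3) · (5/4) · (6/5) · (7/6) · (8/7) · (9/8) · … (108 factors total). The numerators and denominators telescope so the product is an integer; carrying out the multiplication exactly gives PP(3, 3, 12) = 4331600.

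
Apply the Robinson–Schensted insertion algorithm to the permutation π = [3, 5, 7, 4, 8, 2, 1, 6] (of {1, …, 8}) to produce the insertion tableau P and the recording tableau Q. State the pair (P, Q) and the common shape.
P = [1, 4, 6, 8] / [2, 7] / [3] / [5];  Q = [1, 2, 3, 5] / [4, 8] / [6] / [7];  common shape = (4, 2, 1, 1)

Row-insert the values π_1, π_2, … into P one at a time, bumping the leftmost entry strictly greater than the inserted value down to the next row. The recording tableau Q records, in position (i, j), the step at which that cell was added to P.
  Insert 3 (step 1): P = [3];  Q = [1]
  Insert 5 (step 2): P = [3, 5];  Q = [1, 2]
  Insert 7 (step 3): P = [3, 5, 7];  Q = [1, 2, 3]
  Insert 4 (step 4): P = [3, 4, 7] / [5];  Q = [1, 2, 3] / [4]
  Insert 8 (step 5): P = [3, 4, 7, 8] / [5];  Q = [1, 2, 3, 5] / [4]
  Insert 2 (step 6): P = [2, 4, 7, 8] / [3] / [5];  Q = [1, 2, 3, 5] / [4] / [6]
  Insert 1 (step 7): P = [1, 4, 7, 8] / [2] / [3] / [5];  Q = [1, 2, 3, 5] / [4] / [6] / [7]
  Insert 6 (step 8): P = [1, 4, 6, 8] / [2, 7] / [3] / [5];  Q = [1, 2, 3, 5] / [4, 8] / [6] / [7]
Final shape: (4, 2, 1, 1).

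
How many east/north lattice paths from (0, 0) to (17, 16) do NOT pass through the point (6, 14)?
Number of paths = 1163779830

Total paths from (0, 0) to (17, 16): C(33, 17) = 1166803110. Paths through (6, 14): (paths (0, 0) → (6, 14)) × (paths (6, 14) → (17, 16)) = C(20, 6) · C(13, 11) = 38760 · 78 = 3023280. Avoidance count = 1166803110 − 3023280 = 1163779830.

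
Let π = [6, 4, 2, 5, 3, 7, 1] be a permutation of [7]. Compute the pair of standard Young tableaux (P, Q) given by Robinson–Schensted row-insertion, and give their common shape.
P = [1, 3, 7] / [2, 5] / [4] / [6];  Q = [1, 4, 6] / [2, 5] / [3] / [7];  common shape = (3, 2, 1, 1)

Row-insert the values π_1, π_2, … into P one at a time, bumping the leftmost entry strictly greater than the inserted value down to the next row. The recording tableau Q records, in position (i, j), the step at which that cell was added to P.
  Insert 6 (step 1): P = [6];  Q = [1]
  Insert 4 (step 2): P = [4] / [6];  Q = [1] / [2]
  Insert 2 (step 3): P = [2] / [4] / [6];  Q = [1] / [2] / [3]
  Insert 5 (step 4): P = [2, 5] / [4] / [6];  Q = [1, 4] / [2] / [3]
  Insert 3 (step 5): P = [2, 3] / [4, 5] / [6];  Q = [1, 4] / [2, 5] / [3]
  Insert 7 (step 6): P = [2, 3, 7] / [4, 5] / [6];  Q = [1, 4, 6] / [2, 5] / [3]
  Insert 1 (step 7): P = [1, 3, 7] / [2, 5] / [4] / [6];  Q = [1, 4, 6] / [2, 5] / [3] / [7]
Final shape: (3, 2, 1, 1).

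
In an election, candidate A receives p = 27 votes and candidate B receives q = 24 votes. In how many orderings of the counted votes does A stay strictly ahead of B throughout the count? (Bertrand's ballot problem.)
Strict-lead orderings = 13505406670700

Total orderings of the 51 votes with 27 for A: C(51, 27) = 229591913401900. By the Bertrand ballot formula (Cycle Lemma / reflection principle), the number of orderings in which A is strictly ahead of B throughout is (p − q)/(p + q) · C(p + q, p) = (27 − 24)/(27 + 24) · 229591913401900 = 13505406670700.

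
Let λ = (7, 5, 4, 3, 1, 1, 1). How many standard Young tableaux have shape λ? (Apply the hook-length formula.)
# SYT of shape (7, 5, 4, 3, 1, 1, 1) = 4021640700

Hook-length formula: f^λ = n! / Π hook(c), product over all cells c of the Young diagram. For λ = (7, 5, 4, 3, 1, 1, 1), n = 22 boxes. Hook lengths by row (left-to-right, top-to-bottom): [13, 9, 8, 6, 4, 2, 1]; [10, 6, 5, 3, 1]; [8, 4, 3, 1]; [6, 2, 1]; [3]; [2]; [1]. Product of hooks = 279488102400. So f^λ = 22! / 279488102400 = 1124000727777607680000 / 279488102400 = 4021640700.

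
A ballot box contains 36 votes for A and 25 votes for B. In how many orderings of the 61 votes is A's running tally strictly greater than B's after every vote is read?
Strict-lead orderings = 15863050492155867

Total orderings of the 61 votes with 36 for A: C(61, 36) = 87967825456500717. By the Bertrand ballot formula (Cycle Lemma / reflection principle), the number of orderings in which A is strictly ahead of B throughout is (p − q)/(p + q) · C(p + q, p) = (36 − 25)/(36 + 25) · 87967825456500717 = 15863050492155867.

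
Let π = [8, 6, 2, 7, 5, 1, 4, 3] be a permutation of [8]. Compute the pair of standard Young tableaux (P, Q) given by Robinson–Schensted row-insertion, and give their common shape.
P = [1, 3] / [2, 4] / [5, 7] / [6] / [8];  Q = [1, 4] / [2, 5] / [3, 7] / [6] / [8];  common shape = (2, 2, 2, 1, 1)

Row-insert the values π_1, π_2, … into P one at a time, bumping the leftmost entry strictly greater than the inserted value down to the next row. The recording tableau Q records, in position (i, j), the step at which that cell was added to P.
  Insert 8 (step 1): P = [8];  Q = [1]
  Insert 6 (step 2): P = [6] / [8];  Q = [1] / [2]
  Insert 2 (step 3): P = [2] / [6] / [8];  Q = [1] / [2] / [3]
  Insert 7 (step 4): P = [2, 7] / [6] / [8];  Q = [1, 4] / [2] / [3]
  Insert 5 (step 5): P = [2, 5] / [6, 7] / [8];  Q = [1, 4] / [2, 5] / [3]
  Insert 1 (step 6): P = [1, 5] / [2, 7] / [6] / [8];  Q = [1, 4] / [2, 5] / [3] / [6]
  Insert 4 (step 7): P = [1, 4] / [2, 5] / [6, 7] / [8];  Q = [1, 4] / [2, 5] / [3, 7] / [6]
  Insert 3 (step 8): P = [1, 3] / [2, 4] / [5, 7] / [6] / [8];  Q = [1, 4] / [2, 5] / [3, 7] / [6] / [8]
Final shape: (2, 2, 2, 1, 1).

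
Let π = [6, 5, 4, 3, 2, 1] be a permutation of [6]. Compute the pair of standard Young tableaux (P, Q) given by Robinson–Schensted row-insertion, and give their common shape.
P = [1] / [2] / [3] / [4] / [5] / [6];  Q = [1] / [2] / [3] / [4] / [5] / [6];  common shape = (1, 1, 1, 1, 1, 1)

Row-insert the values π_1, π_2, … into P one at a time, bumping the leftmost entry strictly greater than the inserted value down to the next row. The recording tableau Q records, in position (i, j), the step at which that cell was added to P.
  Insert 6 (step 1): P = [6];  Q = [1]
  Insert 5 (step 2): P = [5] / [6];  Q = [1] / [2]
  Insert 4 (step 3): P = [4] / [5] / [6];  Q = [1] / [2] / [3]
  Insert 3 (step 4): P = [3] / [4] / [5] / [6];  Q = [1] / [2] / [3] / [4]
  Insert 2 (step 5): P = [2] / [3] / [4] / [5] / [6];  Q = [1] / [2] / [3] / [4] / [5]
  Insert 1 (step 6): P = [1] / [2] / [3] / [4] / [5] / [6];  Q = [1] / [2] / [3] / [4] / [5] / [6]
Final shape: (1, 1, 1, 1, 1, 1).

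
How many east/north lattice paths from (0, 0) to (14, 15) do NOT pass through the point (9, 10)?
Number of paths = 54279504

Total paths from (0, 0) to (14, 15): C(29, 14) = 77558760. Paths through (9, 10): (paths (0, 0) → (9, 10)) × (paths (9, 10) → (14, 15)) = C(19, 9) · C(10, 5) = 92378 · 252 = 23279256. Avoidance count = 77558760 − 23279256 = 54279504.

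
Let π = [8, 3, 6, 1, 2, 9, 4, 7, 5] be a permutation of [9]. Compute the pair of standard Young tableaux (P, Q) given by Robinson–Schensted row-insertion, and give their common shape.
P = [1, 2, 4, 5] / [3, 6, 7] / [8, 9];  Q = [1, 3, 6, 8] / [2, 5, 7] / [4, 9];  common shape = (4, 3, 2)

Row-insert the values π_1, π_2, … into P one at a time, bumping the leftmost entry strictly greater than the inserted value down to the next row. The recording tableau Q records, in position (i, j), the step at which that cell was added to P.
  Insert 8 (step 1): P = [8];  Q = [1]
  Insert 3 (step 2): P = [3] / [8];  Q = [1] / [2]
  Insert 6 (step 3): P = [3, 6] / [8];  Q = [1, 3] / [2]
  Insert 1 (step 4): P = [1, 6] / [3] / [8];  Q = [1, 3] / [2] / [4]
  Insert 2 (step 5): P = [1, 2] / [3, 6] / [8];  Q = [1, 3] / [2, 5] / [4]
  Insert 9 (step 6): P = [1, 2, 9] / [3, 6] / [8];  Q = [1, 3, 6] / [2, 5] / [4]
  Insert 4 (step 7): P = [1, 2, 4] / [3, 6, 9] / [8];  Q = [1, 3, 6] / [2, 5, 7] / [4]
  Insert 7 (step 8): P = [1, 2, 4, 7] / [3, 6, 9] / [8];  Q = [1, 3, 6, 8] / [2, 5, 7] / [4]
  Insert 5 (step 9): P = [1, 2, 4, 5] / [3, 6, 7] / [8, 9];  Q = [1, 3, 6, 8] / [2, 5, 7] / [4, 9]
Final shape: (4, 3, 2).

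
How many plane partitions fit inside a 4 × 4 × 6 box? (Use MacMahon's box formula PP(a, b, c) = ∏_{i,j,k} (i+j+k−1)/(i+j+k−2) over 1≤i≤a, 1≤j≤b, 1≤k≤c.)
PP(4, 4, 6) = 9343620

Evaluate the triple product over i = 1..4, j = 1..4, k = 1..6. The factors are (2/1) · (3/2) · (4/3) · (5/4) · (6/5) · (7/6) · (3/2) · (4/3) · … (96 factors total). The numerators and denominators telescope so the product is an integer; carrying out the multiplication exactly gives PP(4, 4, 6) = 9343620.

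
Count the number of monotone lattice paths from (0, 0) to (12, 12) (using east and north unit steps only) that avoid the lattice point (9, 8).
Number of paths = 1853306

Total paths from (0, 0) to (12, 12): C(24, 12) = 2704156. Paths through (9, 8): (paths (0, 0) → (9, 8)) × (paths (9, 8) → (12, 12)) = C(17, 9) · C(7, 3) = 24310 · 35 = 850850. Avoidance count = 2704156 − 850850 = 1853306.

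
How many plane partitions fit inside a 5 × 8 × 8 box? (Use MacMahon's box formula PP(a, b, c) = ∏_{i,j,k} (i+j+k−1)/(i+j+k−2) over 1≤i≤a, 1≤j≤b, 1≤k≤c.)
PP(5, 8, 8) = 3940599631842016

Evaluate the triple product over i = 1..5, j = 1..8, k = 1..8. The factors are (2/1) · (3/2) · (4/3) · (5/4) · (6/5) · (7/6) · (8/7) · (9/8) · … (320 factors total). The numerators and denominators telescope so the product is an integer; carrying out the multiplication exactly gives PP(5, 8, 8) = 3940599631842016.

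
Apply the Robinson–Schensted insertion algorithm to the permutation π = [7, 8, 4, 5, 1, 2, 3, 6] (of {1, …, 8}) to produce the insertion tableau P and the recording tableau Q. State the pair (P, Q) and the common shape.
P = [1, 2, 3, 6] / [4, 5] / [7, 8];  Q = [1, 2, 7, 8] / [3, 4] / [5, 6];  common shape = (4, 2, 2)

Row-insert the values π_1, π_2, … into P one at a time, bumping the leftmost entry strictly greater than the inserted value down to the next row. The recording tableau Q records, in position (i, j), the step at which that cell was added to P.
  Insert 7 (step 1): P = [7];  Q = [1]
  Insert 8 (step 2): P = [7, 8];  Q = [1, 2]
  Insert 4 (step 3): P = [4, 8] / [7];  Q = [1, 2] / [3]
  Insert 5 (step 4): P = [4, 5] / [7, 8];  Q = [1, 2] / [3, 4]
  Insert 1 (step 5): P = [1, 5] / [4, 8] / [7];  Q = [1, 2] / [3, 4] / [5]
  Insert 2 (step 6): P = [1, 2] / [4, 5] / [7, 8];  Q = [1, 2] / [3, 4] / [5, 6]
  Insert 3 (step 7): P = [1, 2, 3] / [4, 5] / [7, 8];  Q = [1, 2, 7] / [3, 4] / [5, 6]
  Insert 6 (step 8): P = [1, 2, 3, 6] / [4, 5] / [7, 8];  Q = [1, 2, 7, 8] / [3, 4] / [5, 6]
Final shape: (4, 2, 2).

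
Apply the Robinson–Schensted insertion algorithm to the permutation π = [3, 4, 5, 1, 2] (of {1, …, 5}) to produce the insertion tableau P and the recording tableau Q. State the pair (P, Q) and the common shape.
P = [1, 2, 5] / [3, 4];  Q = [1, 2, 3] / [4, 5];  common shape = (3, 2)

Row-insert the values π_1, π_2, … into P one at a time, bumping the leftmost entry strictly greater than the inserted value down to the next row. The recording tableau Q records, in position (i, j), the step at which that cell was added to P.
  Insert 3 (step 1): P = [3];  Q = [1]
  Insert 4 (step 2): P = [3, 4];  Q = [1, 2]
  Insert 5 (step 3): P = [3, 4, 5];  Q = [1, 2, 3]
  Insert 1 (step 4): P = [1, 4, 5] / [3];  Q = [1, 2, 3] / [4]
  Insert 2 (step 5): P = [1, 2, 5] / [3, 4];  Q = [1, 2, 3] / [4, 5]
Final shape: (3, 2).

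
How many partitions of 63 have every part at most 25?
p(63, parts ≤ 25) = 1384982

Use the recurrence p(n, m) = p(n, m−1) + p(n−m, m): either the largest part is < m (count p(n, m−1)) or the largest part is exactly m (remove one copy of m, count p(n−m, m)). With p(0, ·) = 1 this gives p(63, parts ≤ 25) = 1384982. (By conjugating Young diagrams, this also counts partitions of 63 into at most 25 parts.)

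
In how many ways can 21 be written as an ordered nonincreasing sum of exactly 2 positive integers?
p(21, 2 parts) = 10

Partitions of n into exactly k parts are in bijection with partitions of n − k into at most k parts (subtract 1 from each part). So p(21, exactly 2) = p(19, parts ≤ 2). Computing via the recurrence p(m, j) = p(m, j−1) + p(m−j, j) gives 10.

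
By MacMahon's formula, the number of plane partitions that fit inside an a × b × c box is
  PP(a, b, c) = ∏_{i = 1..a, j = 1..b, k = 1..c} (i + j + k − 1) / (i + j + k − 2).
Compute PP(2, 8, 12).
PP(2, 8, 12) = 2848181700

Evaluate the triple product over i = 1..2, j = 1..8, k = 1..12. The factors are (2/1) · (3/2) · (4/3) · (5/4) · (6/5) · (7/6) · (8/7) · (9/8) · … (192 factors total). The numerators and denominators telescope so the product is an integer; carrying out the multiplication exactly gives PP(2, 8, 12) = 2848181700.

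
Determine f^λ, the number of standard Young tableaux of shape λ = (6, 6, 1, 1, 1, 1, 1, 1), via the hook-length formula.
# SYT of shape (6, 6, 1, 1, 1, 1, 1, 1) = 659736

Hook-length formula: f^λ = n! / Π hook(c), product over all cells c of the Young diagram. For λ = (6, 6, 1, 1, 1, 1, 1, 1), n = 18 boxes. Hook lengths by row (left-to-right, top-to-bottom): [13, 6, 5, 4, 3, 2]; [12, 5, 4, 3, 2, 1]; [6]; [5]; [4]; [3]; [2]; [1]. Product of hooks = 9704448000. So f^λ = 18! / 9704448000 = 6402373705728000 / 9704448000 = 659736.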